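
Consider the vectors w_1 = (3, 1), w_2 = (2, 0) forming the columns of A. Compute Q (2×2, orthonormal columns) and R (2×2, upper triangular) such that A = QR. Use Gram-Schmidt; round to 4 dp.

Q = [[0.9487, 0.3162], [0.3162, -0.9487]], R = [[3.1623, 1.8974], [0.0000, 0.6325]]

w_1 = (3, 1); ‖w_1‖ = 3.1623, so q_1 = (0.9487, 0.3162).
q_1·w_2 = 0.9487·2 + 0.3162·0 = 1.8974.
u_2 = w_2 − 1.8974·q_1 = (0.2000, -0.6000).
‖u_2‖ = 0.6325, so q_2 = (0.3162, -0.9487).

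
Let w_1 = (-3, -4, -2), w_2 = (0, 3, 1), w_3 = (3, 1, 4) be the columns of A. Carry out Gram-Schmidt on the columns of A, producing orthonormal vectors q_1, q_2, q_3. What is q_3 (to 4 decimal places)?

q_3 = (-0.2063, -0.3094, 0.9283)

w_1 = (-3, -4, -2); ‖w_1‖ = 5.3852, so q_1 = (-0.5571, -0.7428, -0.3714).
q_1·w_2 = (-0.5571)·0 + (-0.7428)·3 + (-0.3714)·1 = -2.5997.
u_2 = w_2 + 2.5997·q_1 = (-1.4483, 1.0690, 0.0345).
‖u_2‖ = 1.8004, so q_2 = (-0.8044, 0.5937, 0.0192).
q_1·w_3 = (-0.5571)·3 + (-0.7428)·1 + (-0.3714)·4 = -3.8996; q_2·w_3 = (-0.8044)·3 + 0.5937·1 + 0.0192·4 = -1.7429.
u_3 = w_3 + 3.8996·q_1 + 1.7429·q_2 = (-0.5745, -0.8617, 2.5851).
‖u_3‖ = 2.7848, so q_3 = (-0.2063, -0.3094, 0.9283).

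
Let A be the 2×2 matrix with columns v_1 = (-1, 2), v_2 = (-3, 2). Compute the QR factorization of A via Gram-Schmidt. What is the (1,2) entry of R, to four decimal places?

r_{12} = 3.1305

v_1 = (-1, 2); ‖v_1‖ = 2.2361, so e_1 = (-0.4472, 0.8944).
r_{12} = e_1·v_2 = 3.1305.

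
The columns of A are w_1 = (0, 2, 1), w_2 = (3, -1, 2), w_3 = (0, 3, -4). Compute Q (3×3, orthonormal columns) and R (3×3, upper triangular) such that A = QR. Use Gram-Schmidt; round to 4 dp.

q_1 = w_1/‖w_1‖ = (0, 2, 1)/2.2361 = (0.0000, 0.8944, 0.4472).
r_{12} = q_1·w_2 = 0.0000.
u_2 = w_2 + 0.0000·q_1 = (3.0000, -1.0000, 2.0000).
‖u_2‖ = 3.7417, so q_2 = (0.8018, -0.2673, 0.5345).
r_{13} = q_1·w_3 = 0.8944; r_{23} = q_2·w_3 = -2.9399.
u_3 = w_3 − 0.8944·q_1 + 2.9399·q_2 = (2.3571, 1.4143, -2.8286).
‖u_3‖ = 3.9443, so q_3 = (0.5976, 0.3586, -0.7171).

Q = [[0.0000, 0.8018, 0.5976], [0.8944, -0.2673, 0.3586], [0.4472, 0.5345, -0.7171]], R = [[2.2361, 0.0000, 0.8944], [0.0000, 3.7417, -2.9399], [0.0000, 0.0000, 3.9443]]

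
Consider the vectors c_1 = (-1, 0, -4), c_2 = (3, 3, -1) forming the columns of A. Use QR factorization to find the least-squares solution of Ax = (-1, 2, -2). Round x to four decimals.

c_1 = (-1, 0, -4); ‖c_1‖ = 4.1231, so q_1 = (-0.2425, 0.0000, -0.9701).
q_1·c_2 = (-0.2425)·3 + 0.0000·3 + (-0.9701)·(-1) = 0.2425.
u_2 = c_2 − 0.2425·q_1 = (3.0588, 3.0000, -0.7647).
‖u_2‖ = 4.3521, so q_2 = (0.7028, 0.6893, -0.1757).
Qᵀb = (2.1828, 1.0272).
Back-substitute: x_2 = 1.0272/4.3521 = 0.2360.
x_1 = (2.1828 − 0.2425·0.2360)/4.1231 = 0.5155.

x = (0.5155, 0.2360)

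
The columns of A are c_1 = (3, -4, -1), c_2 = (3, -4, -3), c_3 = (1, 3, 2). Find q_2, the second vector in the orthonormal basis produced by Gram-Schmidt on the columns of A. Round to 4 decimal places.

q_1 = c_1/‖c_1‖ = (3, -4, -1)/5.0990 = (0.5883, -0.7845, -0.1961).
r_{12} = q_1·c_2 = 5.4913.
u_2 = c_2 − 5.4913·q_1 = (-0.2308, 0.3077, -1.9231).
‖u_2‖ = 1.9612, so q_2 = (-0.1177, 0.1569, -0.9806).

q_2 = (-0.1177, 0.1569, -0.9806)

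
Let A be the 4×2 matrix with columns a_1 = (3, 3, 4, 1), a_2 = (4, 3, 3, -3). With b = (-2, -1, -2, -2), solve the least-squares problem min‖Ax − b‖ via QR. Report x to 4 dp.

x = (-0.8050, 0.3058)

e_1 = a_1/‖a_1‖ = (3, 3, 4, 1)/5.9161 = (0.5071, 0.5071, 0.6761, 0.1690).
r_{12} = e_1·a_2 = 5.0709.
u_2 = a_2 − 5.0709·e_1 = (1.4286, 0.4286, -0.4286, -3.8571).
‖u_2‖ = 4.1576, so e_2 = (0.3436, 0.1031, -0.1031, -0.9277).
Qᵀb = (-3.2116, 1.2713).
Back-substitute: x_2 = 1.2713/4.1576 = 0.3058.
x_1 = (-3.2116 − 5.0709·0.3058)/5.9161 = -0.8050.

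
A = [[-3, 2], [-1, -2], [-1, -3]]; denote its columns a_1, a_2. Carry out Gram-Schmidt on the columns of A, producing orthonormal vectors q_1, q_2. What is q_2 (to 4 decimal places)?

q_2 = (0.4200, -0.5085, -0.7517)

a_1 = (-3, -1, -1); ‖a_1‖ = 3.3166, so q_1 = (-0.9045, -0.3015, -0.3015).
q_1·a_2 = (-0.9045)·2 + (-0.3015)·(-2) + (-0.3015)·(-3) = -0.3015.
u_2 = a_2 + 0.3015·q_1 = (1.7273, -2.0909, -3.0909).
‖u_2‖ = 4.1121, so q_2 = (0.4200, -0.5085, -0.7517).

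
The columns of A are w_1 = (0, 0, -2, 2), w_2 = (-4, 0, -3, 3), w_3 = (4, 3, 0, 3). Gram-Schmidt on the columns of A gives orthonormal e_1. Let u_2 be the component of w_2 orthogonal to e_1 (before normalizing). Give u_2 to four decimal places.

e_1 = w_1/‖w_1‖ = (0, 0, -2, 2)/2.8284 = (0.0000, 0.0000, -0.7071, 0.7071).
r_{12} = e_1·w_2 = 4.2426.
u_2 = w_2 − 4.2426·e_1 = (-4.0000, 0.0000, 0.0000, 0.0000).

u_2 = (-4.0000, 0.0000, 0.0000, 0.0000)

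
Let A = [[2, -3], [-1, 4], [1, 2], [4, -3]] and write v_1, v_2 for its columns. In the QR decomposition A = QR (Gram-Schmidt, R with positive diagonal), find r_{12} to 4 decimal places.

v_1 = (2, -1, 1, 4); ‖v_1‖ = 4.6904, so e_1 = (0.4264, -0.2132, 0.2132, 0.8528).
r_{12} = e_1·v_2 = -4.2640.

r_{12} = -4.2640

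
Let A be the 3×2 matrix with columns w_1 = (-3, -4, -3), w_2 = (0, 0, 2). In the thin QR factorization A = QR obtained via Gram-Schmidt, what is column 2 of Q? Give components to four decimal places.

w_1 = (-3, -4, -3); ‖w_1‖ = 5.8310, so q_1 = (-0.5145, -0.6860, -0.5145).
q_1·w_2 = (-0.5145)·0 + (-0.6860)·0 + (-0.5145)·2 = -1.0290.
u_2 = w_2 + 1.0290·q_1 = (-0.5294, -0.7059, 1.4706).
‖u_2‖ = 1.7150, so q_2 = (-0.3087, -0.4116, 0.8575).

q_2 = (-0.3087, -0.4116, 0.8575)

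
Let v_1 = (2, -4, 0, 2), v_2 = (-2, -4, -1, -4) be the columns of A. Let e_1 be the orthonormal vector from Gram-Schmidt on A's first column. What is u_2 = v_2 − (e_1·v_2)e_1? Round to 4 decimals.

v_1 = (2, -4, 0, 2); ‖v_1‖ = 4.8990, so e_1 = (0.4082, -0.8165, 0.0000, 0.4082).
e_1·v_2 = 0.4082·(-2) + (-0.8165)·(-4) + 0.0000·(-1) + 0.4082·(-4) = 0.8165.
u_2 = v_2 − 0.8165·e_1 = (-2.3333, -3.3333, -1.0000, -4.3333).

u_2 = (-2.3333, -3.3333, -1.0000, -4.3333)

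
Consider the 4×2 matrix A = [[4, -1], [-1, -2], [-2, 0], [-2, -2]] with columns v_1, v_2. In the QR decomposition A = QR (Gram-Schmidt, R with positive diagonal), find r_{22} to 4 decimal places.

v_1 = (4, -1, -2, -2); ‖v_1‖ = 5.0000, so q_1 = (0.8000, -0.2000, -0.4000, -0.4000).
q_1·v_2 = 0.8000·(-1) + (-0.2000)·(-2) + (-0.4000)·0 + (-0.4000)·(-2) = 0.4000.
u_2 = v_2 − 0.4000·q_1 = (-1.3200, -1.9200, 0.1600, -1.8400).
r_{22} = ‖u_2‖ = 2.9732.

r_{22} = 2.9732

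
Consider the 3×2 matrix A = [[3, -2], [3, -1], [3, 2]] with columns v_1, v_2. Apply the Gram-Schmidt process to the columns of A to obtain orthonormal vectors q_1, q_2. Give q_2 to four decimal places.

q_1 = v_1/‖v_1‖ = (3, 3, 3)/5.1962 = (0.5774, 0.5774, 0.5774).
r_{12} = q_1·v_2 = -0.5774.
u_2 = v_2 + 0.5774·q_1 = (-1.6667, -0.6667, 2.3333).
‖u_2‖ = 2.9439, so q_2 = (-0.5661, -0.2265, 0.7926).

q_2 = (-0.5661, -0.2265, 0.7926)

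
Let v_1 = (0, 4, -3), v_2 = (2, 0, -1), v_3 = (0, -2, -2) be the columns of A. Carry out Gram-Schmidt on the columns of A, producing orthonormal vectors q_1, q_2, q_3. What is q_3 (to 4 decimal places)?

q_3 = (-0.3714, -0.5571, -0.7428)

v_1 = (0, 4, -3); ‖v_1‖ = 5.0000, so q_1 = (0.0000, 0.8000, -0.6000).
q_1·v_2 = 0.0000·2 + 0.8000·0 + (-0.6000)·(-1) = 0.6000.
u_2 = v_2 − 0.6000·q_1 = (2.0000, -0.4800, -0.6400).
‖u_2‖ = 2.1541, so q_2 = (0.9285, -0.2228, -0.2971).
q_1·v_3 = 0.0000·0 + 0.8000·(-2) + (-0.6000)·(-2) = -0.4000; q_2·v_3 = 0.9285·0 + (-0.2228)·(-2) + (-0.2971)·(-2) = 1.0399.
u_3 = v_3 + 0.4000·q_1 − 1.0399·q_2 = (-0.9655, -1.4483, -1.9310).
‖u_3‖ = 2.5997, so q_3 = (-0.3714, -0.5571, -0.7428).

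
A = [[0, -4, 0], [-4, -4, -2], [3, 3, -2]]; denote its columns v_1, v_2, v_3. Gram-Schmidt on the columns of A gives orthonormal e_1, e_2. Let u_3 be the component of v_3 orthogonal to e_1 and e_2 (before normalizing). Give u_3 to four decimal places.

u_3 = (0.0000, -1.6800, -2.2400)

v_1 = (0, -4, 3); ‖v_1‖ = 5.0000, so e_1 = (0.0000, -0.8000, 0.6000).
e_1·v_2 = 0.0000·(-4) + (-0.8000)·(-4) + 0.6000·3 = 5.0000.
u_2 = v_2 − 5.0000·e_1 = (-4.0000, 0.0000, 0.0000).
‖u_2‖ = 4.0000, so e_2 = (-1.0000, 0.0000, 0.0000).
e_1·v_3 = 0.0000·0 + (-0.8000)·(-2) + 0.6000·(-2) = 0.4000; e_2·v_3 = (-1.0000)·0 + 0.0000·(-2) + 0.0000·(-2) = 0.0000.
u_3 = v_3 − 0.4000·e_1 + 0.0000·e_2 = (0.0000, -1.6800, -2.2400).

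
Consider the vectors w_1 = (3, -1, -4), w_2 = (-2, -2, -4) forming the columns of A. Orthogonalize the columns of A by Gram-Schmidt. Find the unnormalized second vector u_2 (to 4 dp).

u_2 = (-3.3846, -1.5385, -2.1538)

w_1 = (3, -1, -4); ‖w_1‖ = 5.0990, so e_1 = (0.5883, -0.1961, -0.7845).
e_1·w_2 = 0.5883·(-2) + (-0.1961)·(-2) + (-0.7845)·(-4) = 2.3534.
u_2 = w_2 − 2.3534·e_1 = (-3.3846, -1.5385, -2.1538).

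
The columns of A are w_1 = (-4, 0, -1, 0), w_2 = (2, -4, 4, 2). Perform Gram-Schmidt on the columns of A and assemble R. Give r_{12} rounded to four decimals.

r_{12} = -2.9104

w_1 = (-4, 0, -1, 0); ‖w_1‖ = 4.1231, so e_1 = (-0.9701, 0.0000, -0.2425, 0.0000).
r_{12} = e_1·w_2 = -2.9104.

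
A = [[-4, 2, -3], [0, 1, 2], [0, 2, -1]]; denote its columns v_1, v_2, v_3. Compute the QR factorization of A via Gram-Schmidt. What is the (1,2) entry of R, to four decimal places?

v_1 = (-4, 0, 0); ‖v_1‖ = 4.0000, so e_1 = (-1.0000, 0.0000, 0.0000).
r_{12} = e_1·v_2 = -2.0000.

r_{12} = -2.0000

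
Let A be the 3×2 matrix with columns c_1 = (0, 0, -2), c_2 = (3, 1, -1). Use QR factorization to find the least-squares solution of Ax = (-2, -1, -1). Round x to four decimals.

c_1 = (0, 0, -2); ‖c_1‖ = 2.0000, so e_1 = (0.0000, 0.0000, -1.0000).
e_1·c_2 = 0.0000·3 + 0.0000·1 + (-1.0000)·(-1) = 1.0000.
u_2 = c_2 − 1.0000·e_1 = (3.0000, 1.0000, 0.0000).
‖u_2‖ = 3.1623, so e_2 = (0.9487, 0.3162, 0.0000).
Qᵀb = (1.0000, -2.2136).
Back-substitute: x_2 = -2.2136/3.1623 = -0.7000.
x_1 = (1.0000 − 1.0000·(-0.7000))/2.0000 = 0.8500.

x = (0.8500, -0.7000)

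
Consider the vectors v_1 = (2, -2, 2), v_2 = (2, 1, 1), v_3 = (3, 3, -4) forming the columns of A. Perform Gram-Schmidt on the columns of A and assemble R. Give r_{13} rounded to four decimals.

v_1 = (2, -2, 2); ‖v_1‖ = 3.4641, so q_1 = (0.5774, -0.5774, 0.5774).
r_{13} = q_1·v_3 = -2.3094.

r_{13} = -2.3094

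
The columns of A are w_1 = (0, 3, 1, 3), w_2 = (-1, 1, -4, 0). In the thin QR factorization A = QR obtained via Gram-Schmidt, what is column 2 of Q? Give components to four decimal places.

w_1 = (0, 3, 1, 3); ‖w_1‖ = 4.3589, so e_1 = (0.0000, 0.6882, 0.2294, 0.6882).
e_1·w_2 = 0.0000·(-1) + 0.6882·1 + 0.2294·(-4) + 0.6882·0 = -0.2294.
u_2 = w_2 + 0.2294·e_1 = (-1.0000, 1.1579, -3.9474, 0.1579).
‖u_2‖ = 4.2364, so e_2 = (-0.2360, 0.2733, -0.9318, 0.0373).

e_2 = (-0.2360, 0.2733, -0.9318, 0.0373)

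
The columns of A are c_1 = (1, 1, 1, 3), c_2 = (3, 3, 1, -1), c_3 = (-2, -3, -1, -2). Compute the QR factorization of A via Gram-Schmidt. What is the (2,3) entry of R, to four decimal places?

c_1 = (1, 1, 1, 3); ‖c_1‖ = 3.4641, so q_1 = (0.2887, 0.2887, 0.2887, 0.8660).
q_1·c_2 = 0.2887·3 + 0.2887·3 + 0.2887·1 + 0.8660·(-1) = 1.1547.
u_2 = c_2 − 1.1547·q_1 = (2.6667, 2.6667, 0.6667, -2.0000).
‖u_2‖ = 4.3205, so q_2 = (0.6172, 0.6172, 0.1543, -0.4629).
r_{23} = q_2·c_3 = -2.3146.

r_{23} = -2.3146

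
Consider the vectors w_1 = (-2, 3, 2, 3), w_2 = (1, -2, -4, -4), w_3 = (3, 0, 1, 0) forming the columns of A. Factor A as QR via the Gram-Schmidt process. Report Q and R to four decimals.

w_1 = (-2, 3, 2, 3); ‖w_1‖ = 5.0990, so q_1 = (-0.3922, 0.5883, 0.3922, 0.5883).
q_1·w_2 = (-0.3922)·1 + 0.5883·(-2) + 0.3922·(-4) + 0.5883·(-4) = -5.4913.
u_2 = w_2 + 5.4913·q_1 = (-1.1538, 1.2308, -1.8462, -0.7692).
‖u_2‖ = 2.6165, so q_2 = (-0.4410, 0.4704, -0.7056, -0.2940).
q_1·w_3 = (-0.3922)·3 + 0.5883·0 + 0.3922·1 + 0.5883·0 = -0.7845; q_2·w_3 = (-0.4410)·3 + 0.4704·0 + (-0.7056)·1 + (-0.2940)·0 = -2.0285.
u_3 = w_3 + 0.7845·q_1 + 2.0285·q_2 = (1.7978, 1.4157, -0.1236, -0.1348).
‖u_3‖ = 2.2956, so q_3 = (0.7831, 0.6167, -0.0538, -0.0587).

Q = [[-0.3922, -0.4410, 0.7831], [0.5883, 0.4704, 0.6167], [0.3922, -0.7056, -0.0538], [0.5883, -0.2940, -0.0587]], R = [[5.0990, -5.4913, -0.7845], [0.0000, 2.6165, -2.0285], [0.0000, 0.0000, 2.2956]]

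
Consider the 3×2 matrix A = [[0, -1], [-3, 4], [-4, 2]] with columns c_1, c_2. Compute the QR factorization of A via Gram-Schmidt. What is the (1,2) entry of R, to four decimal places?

r_{12} = -4.0000

c_1 = (0, -3, -4); ‖c_1‖ = 5.0000, so q_1 = (0.0000, -0.6000, -0.8000).
r_{12} = q_1·c_2 = -4.0000.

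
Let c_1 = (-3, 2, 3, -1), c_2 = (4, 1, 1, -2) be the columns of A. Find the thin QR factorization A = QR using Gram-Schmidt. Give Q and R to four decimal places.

e_1 = c_1/‖c_1‖ = (-3, 2, 3, -1)/4.7958 = (-0.6255, 0.4170, 0.6255, -0.2085).
r_{12} = e_1·c_2 = -1.0426.
u_2 = c_2 + 1.0426·e_1 = (3.3478, 1.4348, 1.6522, -2.2174).
‖u_2‖ = 4.5731, so e_2 = (0.7321, 0.3137, 0.3613, -0.4849).

Q = [[-0.6255, 0.7321], [0.4170, 0.3137], [0.6255, 0.3613], [-0.2085, -0.4849]], R = [[4.7958, -1.0426], [0.0000, 4.5731]]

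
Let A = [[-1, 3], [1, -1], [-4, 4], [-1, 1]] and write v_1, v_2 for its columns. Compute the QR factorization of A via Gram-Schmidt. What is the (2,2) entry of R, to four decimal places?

r_{22} = 1.9467

e_1 = v_1/‖v_1‖ = (-1, 1, -4, -1)/4.3589 = (-0.2294, 0.2294, -0.9177, -0.2294).
r_{12} = e_1·v_2 = -4.8177.
u_2 = v_2 + 4.8177·e_1 = (1.8947, 0.1053, -0.4211, -0.1053).
r_{22} = ‖u_2‖ = 1.9467.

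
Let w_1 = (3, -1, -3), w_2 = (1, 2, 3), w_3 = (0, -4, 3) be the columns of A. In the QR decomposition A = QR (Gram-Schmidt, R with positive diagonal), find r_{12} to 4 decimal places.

r_{12} = -1.8353

w_1 = (3, -1, -3); ‖w_1‖ = 4.3589, so e_1 = (0.6882, -0.2294, -0.6882).
r_{12} = e_1·w_2 = -1.8353.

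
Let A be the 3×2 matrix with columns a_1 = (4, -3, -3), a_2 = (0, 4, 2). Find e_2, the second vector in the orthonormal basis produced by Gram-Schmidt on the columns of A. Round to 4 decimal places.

e_2 = (0.6544, 0.7453, 0.1273)

a_1 = (4, -3, -3); ‖a_1‖ = 5.8310, so e_1 = (0.6860, -0.5145, -0.5145).
e_1·a_2 = 0.6860·0 + (-0.5145)·4 + (-0.5145)·2 = -3.0870.
u_2 = a_2 + 3.0870·e_1 = (2.1176, 2.4118, 0.4118).
‖u_2‖ = 3.2358, so e_2 = (0.6544, 0.7453, 0.1273).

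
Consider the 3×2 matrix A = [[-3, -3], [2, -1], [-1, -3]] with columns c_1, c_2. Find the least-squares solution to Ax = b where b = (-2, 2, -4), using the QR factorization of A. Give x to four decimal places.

c_1 = (-3, 2, -1); ‖c_1‖ = 3.7417, so q_1 = (-0.8018, 0.5345, -0.2673).
q_1·c_2 = (-0.8018)·(-3) + 0.5345·(-1) + (-0.2673)·(-3) = 2.6726.
u_2 = c_2 − 2.6726·q_1 = (-0.8571, -2.4286, -2.2857).
‖u_2‖ = 3.4434, so q_2 = (-0.2489, -0.7053, -0.6638).
Qᵀb = (3.7417, 1.7425).
Back-substitute: x_2 = 1.7425/3.4434 = 0.5060.
x_1 = (3.7417 − 2.6726·0.5060)/3.7417 = 0.6386.

x = (0.6386, 0.5060)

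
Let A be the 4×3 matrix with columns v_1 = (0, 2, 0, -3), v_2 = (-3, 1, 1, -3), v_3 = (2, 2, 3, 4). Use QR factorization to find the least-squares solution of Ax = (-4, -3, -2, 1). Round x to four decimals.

x = (-1.6854, 0.7343, -0.6042)

v_1 = (0, 2, 0, -3); ‖v_1‖ = 3.6056, so e_1 = (0.0000, 0.5547, 0.0000, -0.8321).
e_1·v_2 = 0.0000·(-3) + 0.5547·1 + 0.0000·1 + (-0.8321)·(-3) = 3.0509.
u_2 = v_2 − 3.0509·e_1 = (-3.0000, -0.6923, 1.0000, -0.4615).
‖u_2‖ = 3.2699, so e_2 = (-0.9175, -0.2117, 0.3058, -0.1411).
e_1·v_3 = 0.0000·2 + 0.5547·2 + 0.0000·3 + (-0.8321)·4 = -2.2188; e_2·v_3 = (-0.9175)·2 + (-0.2117)·2 + 0.3058·3 + (-0.1411)·4 = -1.9055.
u_3 = v_3 + 2.2188·e_1 + 1.9055·e_2 = (0.2518, 2.8273, 3.5827, 1.8849).
‖u_3‖ = 4.9443, so e_3 = (0.0509, 0.5718, 0.7246, 0.3812).
Qᵀb = (-2.4962, 3.5522, -2.9872).
Back-substitute: x_3 = -2.9872/4.9443 = -0.6042.
x_2 = (3.5522 + 1.9055·(-0.6042))/3.2699 = 0.7343.
x_1 = (-2.4962 − 3.0509·0.7343 + 2.2188·(-0.6042))/3.6056 = -1.6854.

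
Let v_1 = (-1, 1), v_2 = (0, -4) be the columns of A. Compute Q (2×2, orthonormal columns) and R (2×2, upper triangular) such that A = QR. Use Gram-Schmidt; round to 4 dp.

v_1 = (-1, 1); ‖v_1‖ = 1.4142, so q_1 = (-0.7071, 0.7071).
q_1·v_2 = (-0.7071)·0 + 0.7071·(-4) = -2.8284.
u_2 = v_2 + 2.8284·q_1 = (-2.0000, -2.0000).
‖u_2‖ = 2.8284, so q_2 = (-0.7071, -0.7071).

Q = [[-0.7071, -0.7071], [0.7071, -0.7071]], R = [[1.4142, -2.8284], [0.0000, 2.8284]]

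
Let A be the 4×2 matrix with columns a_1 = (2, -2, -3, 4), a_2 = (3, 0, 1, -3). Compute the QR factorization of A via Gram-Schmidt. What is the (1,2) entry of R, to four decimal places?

r_{12} = -1.5667

a_1 = (2, -2, -3, 4); ‖a_1‖ = 5.7446, so q_1 = (0.3482, -0.3482, -0.5222, 0.6963).
r_{12} = q_1·a_2 = -1.5667.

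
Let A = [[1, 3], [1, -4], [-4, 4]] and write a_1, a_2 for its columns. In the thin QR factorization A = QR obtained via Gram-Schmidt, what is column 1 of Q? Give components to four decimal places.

q_1 = (0.2357, 0.2357, -0.9428)

a_1 = (1, 1, -4); ‖a_1‖ = 4.2426, so q_1 = (0.2357, 0.2357, -0.9428).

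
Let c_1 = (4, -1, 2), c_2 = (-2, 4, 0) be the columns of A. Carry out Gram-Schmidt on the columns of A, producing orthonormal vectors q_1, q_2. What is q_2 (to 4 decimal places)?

q_2 = (0.0788, 0.9457, 0.3152)

q_1 = c_1/‖c_1‖ = (4, -1, 2)/4.5826 = (0.8729, -0.2182, 0.4364).
r_{12} = q_1·c_2 = -2.6186.
u_2 = c_2 + 2.6186·q_1 = (0.2857, 3.4286, 1.1429).
‖u_2‖ = 3.6253, so q_2 = (0.0788, 0.9457, 0.3152).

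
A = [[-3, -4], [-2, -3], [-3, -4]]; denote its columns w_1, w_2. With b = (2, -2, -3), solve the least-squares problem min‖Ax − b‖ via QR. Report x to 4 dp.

x = (-6.5000, 5.0000)

w_1 = (-3, -2, -3); ‖w_1‖ = 4.6904, so q_1 = (-0.6396, -0.4264, -0.6396).
q_1·w_2 = (-0.6396)·(-4) + (-0.4264)·(-3) + (-0.6396)·(-4) = 6.3960.
u_2 = w_2 − 6.3960·q_1 = (0.0909, -0.2727, 0.0909).
‖u_2‖ = 0.3015, so q_2 = (0.3015, -0.9045, 0.3015).
Qᵀb = (1.4924, 1.5076).
Back-substitute: x_2 = 1.5076/0.3015 = 5.0000.
x_1 = (1.4924 − 6.3960·5.0000)/4.6904 = -6.5000.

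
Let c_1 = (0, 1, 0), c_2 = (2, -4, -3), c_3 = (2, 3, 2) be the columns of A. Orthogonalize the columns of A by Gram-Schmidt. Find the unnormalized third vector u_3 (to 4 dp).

q_1 = c_1/‖c_1‖ = (0, 1, 0)/1.0000 = (0.0000, 1.0000, 0.0000).
r_{12} = q_1·c_2 = -4.0000.
u_2 = c_2 + 4.0000·q_1 = (2.0000, 0.0000, -3.0000).
‖u_2‖ = 3.6056, so q_2 = (0.5547, 0.0000, -0.8321).
r_{13} = q_1·c_3 = 3.0000; r_{23} = q_2·c_3 = -0.5547.
u_3 = c_3 − 3.0000·q_1 + 0.5547·q_2 = (2.3077, 0.0000, 1.5385).

u_3 = (2.3077, 0.0000, 1.5385)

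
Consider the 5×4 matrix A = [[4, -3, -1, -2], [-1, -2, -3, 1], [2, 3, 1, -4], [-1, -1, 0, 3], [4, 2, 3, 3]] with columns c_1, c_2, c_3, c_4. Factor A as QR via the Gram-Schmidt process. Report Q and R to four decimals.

Q = [[0.6489, -0.6871, -0.0802, -0.2969], [-0.1622, -0.3640, -0.6419, 0.6549], [0.3244, 0.5332, -0.5881, -0.1868], [-0.1622, -0.1692, 0.3756, 0.2569], [0.6489, 0.2871, 0.3077, 0.6182]], R = [[6.1644, 0.8111, 2.1089, -1.2978], [0.0000, 5.1325, 3.1738, -0.7691], [0.0000, 0.0000, 2.3408, 3.9207], [0.0000, 0.0000, 0.0000, 4.6208]]

e_1 = c_1/‖c_1‖ = (4, -1, 2, -1, 4)/6.1644 = (0.6489, -0.1622, 0.3244, -0.1622, 0.6489).
r_{12} = e_1·c_2 = 0.8111.
u_2 = c_2 − 0.8111·e_1 = (-3.5263, -1.8684, 2.7368, -0.8684, 1.4737).
‖u_2‖ = 5.1325, so e_2 = (-0.6871, -0.3640, 0.5332, -0.1692, 0.2871).
r_{13} = e_1·c_3 = 2.1089; r_{23} = e_2·c_3 = 3.1738.
u_3 = c_3 − 2.1089·e_1 − 3.1738·e_2 = (-0.1878, -1.5025, -1.3766, 0.8791, 0.7203).
‖u_3‖ = 2.3408, so e_3 = (-0.0802, -0.6419, -0.5881, 0.3756, 0.3077).
r_{14} = e_1·c_4 = -1.2978; r_{24} = e_2·c_4 = -0.7691; r_{34} = e_3·c_4 = 3.9207.
u_4 = c_4 + 1.2978·e_1 + 0.7691·e_2 − 3.9207·e_3 = (-1.3717, 3.0261, -0.8631, 1.1869, 2.8565).
‖u_4‖ = 4.6208, so e_4 = (-0.2969, 0.6549, -0.1868, 0.2569, 0.6182).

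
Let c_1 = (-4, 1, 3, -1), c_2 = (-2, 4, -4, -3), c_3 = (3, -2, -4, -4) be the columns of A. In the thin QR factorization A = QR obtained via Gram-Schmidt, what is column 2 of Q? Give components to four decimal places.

e_2 = (-0.2328, 0.5819, -0.6484, -0.4323)

c_1 = (-4, 1, 3, -1); ‖c_1‖ = 5.1962, so e_1 = (-0.7698, 0.1925, 0.5774, -0.1925).
e_1·c_2 = (-0.7698)·(-2) + 0.1925·4 + 0.5774·(-4) + (-0.1925)·(-3) = 0.5774.
u_2 = c_2 − 0.5774·e_1 = (-1.5556, 3.8889, -4.3333, -2.8889).
‖u_2‖ = 6.6833, so e_2 = (-0.2328, 0.5819, -0.6484, -0.4323).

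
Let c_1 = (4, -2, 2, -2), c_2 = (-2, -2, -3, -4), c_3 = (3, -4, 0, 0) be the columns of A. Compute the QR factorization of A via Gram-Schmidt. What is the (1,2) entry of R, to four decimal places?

e_1 = c_1/‖c_1‖ = (4, -2, 2, -2)/5.2915 = (0.7559, -0.3780, 0.3780, -0.3780).
r_{12} = e_1·c_2 = -0.3780.

r_{12} = -0.3780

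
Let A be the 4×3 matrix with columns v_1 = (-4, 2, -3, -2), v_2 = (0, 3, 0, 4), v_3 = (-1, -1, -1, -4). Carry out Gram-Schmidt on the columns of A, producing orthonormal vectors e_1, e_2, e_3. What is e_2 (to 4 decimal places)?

v_1 = (-4, 2, -3, -2); ‖v_1‖ = 5.7446, so e_1 = (-0.6963, 0.3482, -0.5222, -0.3482).
e_1·v_2 = (-0.6963)·0 + 0.3482·3 + (-0.5222)·0 + (-0.3482)·4 = -0.3482.
u_2 = v_2 + 0.3482·e_1 = (-0.2424, 3.1212, -0.1818, 3.8788).
‖u_2‖ = 4.9879, so e_2 = (-0.0486, 0.6258, -0.0365, 0.7776).

e_2 = (-0.0486, 0.6258, -0.0365, 0.7776)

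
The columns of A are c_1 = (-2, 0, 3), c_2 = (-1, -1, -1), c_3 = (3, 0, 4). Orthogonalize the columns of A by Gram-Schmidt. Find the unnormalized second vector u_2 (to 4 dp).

e_1 = c_1/‖c_1‖ = (-2, 0, 3)/3.6056 = (-0.5547, 0.0000, 0.8321).
r_{12} = e_1·c_2 = -0.2774.
u_2 = c_2 + 0.2774·e_1 = (-1.1538, -1.0000, -0.7692).

u_2 = (-1.1538, -1.0000, -0.7692)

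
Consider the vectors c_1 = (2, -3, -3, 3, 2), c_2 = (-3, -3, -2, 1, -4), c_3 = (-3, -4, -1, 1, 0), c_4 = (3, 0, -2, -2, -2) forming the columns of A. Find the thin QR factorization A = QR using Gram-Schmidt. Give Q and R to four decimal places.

c_1 = (2, -3, -3, 3, 2); ‖c_1‖ = 5.9161, so q_1 = (0.3381, -0.5071, -0.5071, 0.5071, 0.3381).
q_1·c_2 = 0.3381·(-3) + (-0.5071)·(-3) + (-0.5071)·(-2) + 0.5071·1 + 0.3381·(-4) = 0.6761.
u_2 = c_2 − 0.6761·q_1 = (-3.2286, -2.6571, -1.6571, 0.6571, -4.2286).
‖u_2‖ = 6.2083, so q_2 = (-0.5200, -0.4280, -0.2669, 0.1058, -0.6811).
q_1·c_3 = 0.3381·(-3) + (-0.5071)·(-4) + (-0.5071)·(-1) + 0.5071·1 + 0.3381·0 = 2.0284; q_2·c_3 = (-0.5200)·(-3) + (-0.4280)·(-4) + (-0.2669)·(-1) + 0.1058·1 + (-0.6811)·0 = 3.6449.
u_3 = c_3 − 2.0284·q_1 − 3.6449·q_2 = (-1.7902, -1.4114, 1.0015, -0.4144, 1.7969).
‖u_3‖ = 3.0985, so q_3 = (-0.5778, -0.4555, 0.3232, -0.1337, 0.5799).
q_1·c_4 = 0.3381·3 + (-0.5071)·0 + (-0.5071)·(-2) + 0.5071·(-2) + 0.3381·(-2) = 0.3381; q_2·c_4 = (-0.5200)·3 + (-0.4280)·0 + (-0.2669)·(-2) + 0.1058·(-2) + (-0.6811)·(-2) = 0.1243; q_3·c_4 = (-0.5778)·3 + (-0.4555)·0 + 0.3232·(-2) + (-0.1337)·(-2) + 0.5799·(-2) = -3.2722.
u_4 = c_4 − 0.3381·q_1 − 0.1243·q_2 + 3.2722·q_3 = (1.0598, -1.2659, -0.7378, -2.6222, -0.1320).
‖u_4‖ = 3.1880, so q_4 = (0.3324, -0.3971, -0.2314, -0.8225, -0.0414).

Q = [[0.3381, -0.5200, -0.5778, 0.3324], [-0.5071, -0.4280, -0.4555, -0.3971], [-0.5071, -0.2669, 0.3232, -0.2314], [0.5071, 0.1058, -0.1337, -0.8225], [0.3381, -0.6811, 0.5799, -0.0414]], R = [[5.9161, 0.6761, 2.0284, 0.3381], [0.0000, 6.2083, 3.6449, 0.1243], [0.0000, 0.0000, 3.0985, -3.2722], [0.0000, 0.0000, 0.0000, 3.1880]]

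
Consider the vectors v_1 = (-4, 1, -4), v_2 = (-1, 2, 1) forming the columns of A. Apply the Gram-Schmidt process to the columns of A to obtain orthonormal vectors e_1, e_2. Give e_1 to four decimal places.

e_1 = (-0.6963, 0.1741, -0.6963)

v_1 = (-4, 1, -4); ‖v_1‖ = 5.7446, so e_1 = (-0.6963, 0.1741, -0.6963).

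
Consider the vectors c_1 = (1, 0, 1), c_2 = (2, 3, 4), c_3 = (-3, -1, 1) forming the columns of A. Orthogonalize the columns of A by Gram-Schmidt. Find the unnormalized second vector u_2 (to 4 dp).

c_1 = (1, 0, 1); ‖c_1‖ = 1.4142, so q_1 = (0.7071, 0.0000, 0.7071).
q_1·c_2 = 0.7071·2 + 0.0000·3 + 0.7071·4 = 4.2426.
u_2 = c_2 − 4.2426·q_1 = (-1.0000, 3.0000, 1.0000).

u_2 = (-1.0000, 3.0000, 1.0000)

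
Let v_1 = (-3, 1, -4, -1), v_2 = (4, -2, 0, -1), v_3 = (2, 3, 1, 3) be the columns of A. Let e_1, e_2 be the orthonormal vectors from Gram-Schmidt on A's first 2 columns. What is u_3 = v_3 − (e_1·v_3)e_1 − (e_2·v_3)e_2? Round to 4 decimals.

u_3 = (1.8970, 2.7714, -1.2412, 2.0452)

v_1 = (-3, 1, -4, -1); ‖v_1‖ = 5.1962, so e_1 = (-0.5774, 0.1925, -0.7698, -0.1925).
e_1·v_2 = (-0.5774)·4 + 0.1925·(-2) + (-0.7698)·0 + (-0.1925)·(-1) = -2.5019.
u_2 = v_2 + 2.5019·e_1 = (2.5556, -1.5185, -1.9259, -1.4815).
‖u_2‖ = 3.8394, so e_2 = (0.6656, -0.3955, -0.5016, -0.3859).
e_1·v_3 = (-0.5774)·2 + 0.1925·3 + (-0.7698)·1 + (-0.1925)·3 = -1.9245; e_2·v_3 = 0.6656·2 + (-0.3955)·3 + (-0.5016)·1 + (-0.3859)·3 = -1.5145.
u_3 = v_3 + 1.9245·e_1 + 1.5145·e_2 = (1.8970, 2.7714, -1.2412, 2.0452).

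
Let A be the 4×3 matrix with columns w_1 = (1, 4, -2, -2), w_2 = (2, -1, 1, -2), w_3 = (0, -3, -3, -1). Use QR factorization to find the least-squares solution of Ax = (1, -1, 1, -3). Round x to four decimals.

w_1 = (1, 4, -2, -2); ‖w_1‖ = 5.0000, so q_1 = (0.2000, 0.8000, -0.4000, -0.4000).
q_1·w_2 = 0.2000·2 + 0.8000·(-1) + (-0.4000)·1 + (-0.4000)·(-2) = 0.0000.
u_2 = w_2 + 0.0000·q_1 = (2.0000, -1.0000, 1.0000, -2.0000).
‖u_2‖ = 3.1623, so q_2 = (0.6325, -0.3162, 0.3162, -0.6325).
q_1·w_3 = 0.2000·0 + 0.8000·(-3) + (-0.4000)·(-3) + (-0.4000)·(-1) = -0.8000; q_2·w_3 = 0.6325·0 + (-0.3162)·(-3) + 0.3162·(-3) + (-0.6325)·(-1) = 0.6325.
u_3 = w_3 + 0.8000·q_1 − 0.6325·q_2 = (-0.2400, -2.1600, -3.5200, -0.9200).
‖u_3‖ = 4.2379, so q_3 = (-0.0566, -0.5097, -0.8306, -0.2171).
Qᵀb = (0.2000, 3.1623, 0.2737).
Back-substitute: x_3 = 0.2737/4.2379 = 0.0646.
x_2 = (3.1623 − 0.6325·0.0646)/3.1623 = 0.9871.
x_1 = (0.2000 + 0.0000·0.9871 + 0.8000·0.0646)/5.0000 = 0.0503.

x = (0.0503, 0.9871, 0.0646)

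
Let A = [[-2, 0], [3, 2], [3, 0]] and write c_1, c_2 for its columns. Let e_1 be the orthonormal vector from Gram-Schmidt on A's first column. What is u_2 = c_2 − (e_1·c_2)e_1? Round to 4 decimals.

u_2 = (0.5455, 1.1818, -0.8182)

e_1 = c_1/‖c_1‖ = (-2, 3, 3)/4.6904 = (-0.4264, 0.6396, 0.6396).
r_{12} = e_1·c_2 = 1.2792.
u_2 = c_2 − 1.2792·e_1 = (0.5455, 1.1818, -0.8182).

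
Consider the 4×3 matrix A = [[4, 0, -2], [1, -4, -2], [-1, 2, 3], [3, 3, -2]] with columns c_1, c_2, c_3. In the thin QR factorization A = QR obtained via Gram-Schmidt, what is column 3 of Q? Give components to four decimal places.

c_1 = (4, 1, -1, 3); ‖c_1‖ = 5.1962, so e_1 = (0.7698, 0.1925, -0.1925, 0.5774).
e_1·c_2 = 0.7698·0 + 0.1925·(-4) + (-0.1925)·2 + 0.5774·3 = 0.5774.
u_2 = c_2 − 0.5774·e_1 = (-0.4444, -4.1111, 2.1111, 2.6667).
‖u_2‖ = 5.3541, so e_2 = (-0.0830, -0.7678, 0.3943, 0.4981).
e_1·c_3 = 0.7698·(-2) + 0.1925·(-2) + (-0.1925)·3 + 0.5774·(-2) = -3.6566; e_2·c_3 = (-0.0830)·(-2) + (-0.7678)·(-2) + 0.3943·3 + 0.4981·(-2) = 1.8885.
u_3 = c_3 + 3.6566·e_1 − 1.8885·e_2 = (0.9716, 0.1537, 1.5517, -0.8295).
‖u_3‖ = 2.0158, so e_3 = (0.4820, 0.0763, 0.7698, -0.4115).

e_3 = (0.4820, 0.0763, 0.7698, -0.4115)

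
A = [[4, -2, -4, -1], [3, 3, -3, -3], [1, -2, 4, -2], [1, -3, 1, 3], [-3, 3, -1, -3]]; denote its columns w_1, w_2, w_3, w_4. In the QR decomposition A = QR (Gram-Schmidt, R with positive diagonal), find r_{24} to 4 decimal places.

r_{24} = -4.0115

w_1 = (4, 3, 1, 1, -3); ‖w_1‖ = 6.0000, so q_1 = (0.6667, 0.5000, 0.1667, 0.1667, -0.5000).
q_1·w_2 = 0.6667·(-2) + 0.5000·3 + 0.1667·(-2) + 0.1667·(-3) + (-0.5000)·3 = -2.1667.
u_2 = w_2 + 2.1667·q_1 = (-0.5556, 4.0833, -1.6389, -2.6389, 1.9167).
‖u_2‖ = 5.5050, so q_2 = (-0.1009, 0.7417, -0.2977, -0.4794, 0.3482).
r_{24} = q_2·w_4 = -4.0115.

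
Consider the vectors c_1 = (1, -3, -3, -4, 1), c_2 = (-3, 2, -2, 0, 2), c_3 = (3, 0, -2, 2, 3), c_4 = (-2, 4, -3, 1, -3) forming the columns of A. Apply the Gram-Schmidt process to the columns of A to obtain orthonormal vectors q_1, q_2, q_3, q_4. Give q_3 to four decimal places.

q_3 = (0.6033, 0.0459, -0.3082, 0.4853, 0.5508)

q_1 = c_1/‖c_1‖ = (1, -3, -3, -4, 1)/6.0000 = (0.1667, -0.5000, -0.5000, -0.6667, 0.1667).
r_{12} = q_1·c_2 = -0.1667.
u_2 = c_2 + 0.1667·q_1 = (-2.9722, 1.9167, -2.0833, -0.1111, 2.0278).
‖u_2‖ = 4.5795, so q_2 = (-0.6490, 0.4185, -0.4549, -0.0243, 0.4428).
r_{13} = q_1·c_3 = 0.6667; r_{23} = q_2·c_3 = 0.2426.
u_3 = c_3 − 0.6667·q_1 − 0.2426·q_2 = (3.0464, 0.2318, -1.5563, 2.4503, 2.7815).
‖u_3‖ = 5.0494, so q_3 = (0.6033, 0.0459, -0.3082, 0.4853, 0.5508).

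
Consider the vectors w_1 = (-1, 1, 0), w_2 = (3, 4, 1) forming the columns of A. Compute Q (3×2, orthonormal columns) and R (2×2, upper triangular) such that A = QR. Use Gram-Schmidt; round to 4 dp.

Q = [[-0.7071, 0.6931], [0.7071, 0.6931], [0.0000, 0.1980]], R = [[1.4142, 0.7071], [0.0000, 5.0498]]

e_1 = w_1/‖w_1‖ = (-1, 1, 0)/1.4142 = (-0.7071, 0.7071, 0.0000).
r_{12} = e_1·w_2 = 0.7071.
u_2 = w_2 − 0.7071·e_1 = (3.5000, 3.5000, 1.0000).
‖u_2‖ = 5.0498, so e_2 = (0.6931, 0.6931, 0.1980).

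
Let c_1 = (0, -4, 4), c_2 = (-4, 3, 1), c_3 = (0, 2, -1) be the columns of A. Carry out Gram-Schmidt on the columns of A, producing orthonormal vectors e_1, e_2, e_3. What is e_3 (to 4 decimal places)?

c_1 = (0, -4, 4); ‖c_1‖ = 5.6569, so e_1 = (0.0000, -0.7071, 0.7071).
e_1·c_2 = 0.0000·(-4) + (-0.7071)·3 + 0.7071·1 = -1.4142.
u_2 = c_2 + 1.4142·e_1 = (-4.0000, 2.0000, 2.0000).
‖u_2‖ = 4.8990, so e_2 = (-0.8165, 0.4082, 0.4082).
e_1·c_3 = 0.0000·0 + (-0.7071)·2 + 0.7071·(-1) = -2.1213; e_2·c_3 = (-0.8165)·0 + 0.4082·2 + 0.4082·(-1) = 0.4082.
u_3 = c_3 + 2.1213·e_1 − 0.4082·e_2 = (0.3333, 0.3333, 0.3333).
‖u_3‖ = 0.5774, so e_3 = (0.5774, 0.5774, 0.5774).

e_3 = (0.5774, 0.5774, 0.5774)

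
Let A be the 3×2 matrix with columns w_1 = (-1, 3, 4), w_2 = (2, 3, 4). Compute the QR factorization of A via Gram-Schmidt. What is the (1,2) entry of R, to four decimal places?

r_{12} = 4.5107

w_1 = (-1, 3, 4); ‖w_1‖ = 5.0990, so e_1 = (-0.1961, 0.5883, 0.7845).
r_{12} = e_1·w_2 = 4.5107.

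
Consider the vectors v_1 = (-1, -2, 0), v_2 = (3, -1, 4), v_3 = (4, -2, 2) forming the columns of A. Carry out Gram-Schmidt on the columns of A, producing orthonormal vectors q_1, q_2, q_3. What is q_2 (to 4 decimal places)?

v_1 = (-1, -2, 0); ‖v_1‖ = 2.2361, so q_1 = (-0.4472, -0.8944, 0.0000).
q_1·v_2 = (-0.4472)·3 + (-0.8944)·(-1) + 0.0000·4 = -0.4472.
u_2 = v_2 + 0.4472·q_1 = (2.8000, -1.4000, 4.0000).
‖u_2‖ = 5.0794, so q_2 = (0.5512, -0.2756, 0.7875).

q_2 = (0.5512, -0.2756, 0.7875)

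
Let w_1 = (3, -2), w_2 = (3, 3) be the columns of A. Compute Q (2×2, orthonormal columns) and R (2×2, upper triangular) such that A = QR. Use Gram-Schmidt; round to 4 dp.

Q = [[0.8321, 0.5547], [-0.5547, 0.8321]], R = [[3.6056, 0.8321], [0.0000, 4.1603]]

w_1 = (3, -2); ‖w_1‖ = 3.6056, so e_1 = (0.8321, -0.5547).
e_1·w_2 = 0.8321·3 + (-0.5547)·3 = 0.8321.
u_2 = w_2 − 0.8321·e_1 = (2.3077, 3.4615).
‖u_2‖ = 4.1603, so e_2 = (0.5547, 0.8321).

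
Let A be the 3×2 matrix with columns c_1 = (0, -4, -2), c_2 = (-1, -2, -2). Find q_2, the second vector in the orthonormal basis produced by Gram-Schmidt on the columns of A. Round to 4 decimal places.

q_2 = (-0.7454, 0.2981, -0.5963)

c_1 = (0, -4, -2); ‖c_1‖ = 4.4721, so q_1 = (0.0000, -0.8944, -0.4472).
q_1·c_2 = 0.0000·(-1) + (-0.8944)·(-2) + (-0.4472)·(-2) = 2.6833.
u_2 = c_2 − 2.6833·q_1 = (-1.0000, 0.4000, -0.8000).
‖u_2‖ = 1.3416, so q_2 = (-0.7454, 0.2981, -0.5963).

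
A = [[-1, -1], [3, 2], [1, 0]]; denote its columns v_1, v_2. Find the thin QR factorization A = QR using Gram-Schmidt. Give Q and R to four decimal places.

v_1 = (-1, 3, 1); ‖v_1‖ = 3.3166, so q_1 = (-0.3015, 0.9045, 0.3015).
q_1·v_2 = (-0.3015)·(-1) + 0.9045·2 + 0.3015·0 = 2.1106.
u_2 = v_2 − 2.1106·q_1 = (-0.3636, 0.0909, -0.6364).
‖u_2‖ = 0.7385, so q_2 = (-0.4924, 0.1231, -0.8616).

Q = [[-0.3015, -0.4924], [0.9045, 0.1231], [0.3015, -0.8616]], R = [[3.3166, 2.1106], [0.0000, 0.7385]]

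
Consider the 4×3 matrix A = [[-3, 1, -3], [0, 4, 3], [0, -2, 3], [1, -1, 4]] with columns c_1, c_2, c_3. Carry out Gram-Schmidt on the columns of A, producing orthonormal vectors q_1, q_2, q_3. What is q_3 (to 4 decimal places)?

c_1 = (-3, 0, 0, 1); ‖c_1‖ = 3.1623, so q_1 = (-0.9487, 0.0000, 0.0000, 0.3162).
q_1·c_2 = (-0.9487)·1 + 0.0000·4 + 0.0000·(-2) + 0.3162·(-1) = -1.2649.
u_2 = c_2 + 1.2649·q_1 = (-0.2000, 4.0000, -2.0000, -0.6000).
‖u_2‖ = 4.5166, so q_2 = (-0.0443, 0.8856, -0.4428, -0.1328).
q_1·c_3 = (-0.9487)·(-3) + 0.0000·3 + 0.0000·3 + 0.3162·4 = 4.1110; q_2·c_3 = (-0.0443)·(-3) + 0.8856·3 + (-0.4428)·3 + (-0.1328)·4 = 0.9299.
u_3 = c_3 − 4.1110·q_1 − 0.9299·q_2 = (0.9412, 2.1765, 3.4118, 2.8235).
‖u_3‖ = 5.0235, so q_3 = (0.1874, 0.4333, 0.6792, 0.5621).

q_3 = (0.1874, 0.4333, 0.6792, 0.5621)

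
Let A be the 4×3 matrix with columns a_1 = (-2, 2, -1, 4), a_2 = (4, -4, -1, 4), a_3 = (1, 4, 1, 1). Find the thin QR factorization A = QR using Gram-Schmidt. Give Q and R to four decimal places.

Q = [[-0.4000, 0.5831, 0.6689], [0.4000, -0.5831, 0.6689], [-0.2000, -0.1372, 0.3148], [0.8000, 0.5488, 0.0787]], R = [[5.0000, 0.2000, 1.8000], [0.0000, 6.9971, -1.3377], [0.0000, 0.0000, 3.7377]]

a_1 = (-2, 2, -1, 4); ‖a_1‖ = 5.0000, so e_1 = (-0.4000, 0.4000, -0.2000, 0.8000).
e_1·a_2 = (-0.4000)·4 + 0.4000·(-4) + (-0.2000)·(-1) + 0.8000·4 = 0.2000.
u_2 = a_2 − 0.2000·e_1 = (4.0800, -4.0800, -0.9600, 3.8400).
‖u_2‖ = 6.9971, so e_2 = (0.5831, -0.5831, -0.1372, 0.5488).
e_1·a_3 = (-0.4000)·1 + 0.4000·4 + (-0.2000)·1 + 0.8000·1 = 1.8000; e_2·a_3 = 0.5831·1 + (-0.5831)·4 + (-0.1372)·1 + 0.5488·1 = -1.3377.
u_3 = a_3 − 1.8000·e_1 + 1.3377·e_2 = (2.5000, 2.5000, 1.1765, 0.2941).
‖u_3‖ = 3.7377, so e_3 = (0.6689, 0.6689, 0.3148, 0.0787).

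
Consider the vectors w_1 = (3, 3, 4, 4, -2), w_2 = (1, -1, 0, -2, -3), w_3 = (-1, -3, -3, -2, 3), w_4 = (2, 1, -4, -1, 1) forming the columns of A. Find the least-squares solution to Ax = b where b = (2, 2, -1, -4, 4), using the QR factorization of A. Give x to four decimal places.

w_1 = (3, 3, 4, 4, -2); ‖w_1‖ = 7.3485, so e_1 = (0.4082, 0.4082, 0.5443, 0.5443, -0.2722).
e_1·w_2 = 0.4082·1 + 0.4082·(-1) + 0.5443·0 + 0.5443·(-2) + (-0.2722)·(-3) = -0.2722.
u_2 = w_2 + 0.2722·e_1 = (1.1111, -0.8889, 0.1481, -1.8519, -3.0741).
‖u_2‖ = 3.8634, so e_2 = (0.2876, -0.2301, 0.0383, -0.4793, -0.7957).
e_1·w_3 = 0.4082·(-1) + 0.4082·(-3) + 0.5443·(-3) + 0.5443·(-2) + (-0.2722)·3 = -5.1711; e_2·w_3 = 0.2876·(-1) + (-0.2301)·(-3) + 0.0383·(-3) + (-0.4793)·(-2) + (-0.7957)·3 = -1.1408.
u_3 = w_3 + 5.1711·e_1 + 1.1408·e_2 = (1.4392, -1.1514, -0.1414, 0.2680, 0.6849).
‖u_3‖ = 1.9894, so e_3 = (0.7234, -0.5787, -0.0711, 0.1347, 0.3443).
e_1·w_4 = 0.4082·2 + 0.4082·1 + 0.5443·(-4) + 0.5443·(-1) + (-0.2722)·1 = -1.7691; e_2·w_4 = 0.2876·2 + (-0.2301)·1 + 0.0383·(-4) + (-0.4793)·(-1) + (-0.7957)·1 = -0.1246; e_3·w_4 = 0.7234·2 + (-0.5787)·1 + (-0.0711)·(-4) + 0.1347·(-1) + 0.3443·1 = 1.3620.
u_4 = w_4 + 1.7691·e_1 + 0.1246·e_2 − 1.3620·e_3 = (1.7727, 2.4818, -2.9354, -0.2803, -0.0495).
‖u_4‖ = 4.2426, so e_4 = (0.4178, 0.5850, -0.6919, -0.0661, -0.0117).
Qᵀb = (-2.1773, -1.1887, 1.1986, 2.9150).
Back-substitute: x_4 = 2.9150/4.2426 = 0.6871.
x_3 = (1.1986 − 1.3620·0.6871)/1.9894 = 0.1321.
x_2 = (-1.1887 + 1.1408·0.1321 + 0.1246·0.6871)/3.8634 = -0.2465.
x_1 = (-2.1773 + 0.2722·(-0.2465) + 5.1711·0.1321 + 1.7691·0.6871)/7.3485 = -0.0471.

x = (-0.0471, -0.2465, 0.1321, 0.6871)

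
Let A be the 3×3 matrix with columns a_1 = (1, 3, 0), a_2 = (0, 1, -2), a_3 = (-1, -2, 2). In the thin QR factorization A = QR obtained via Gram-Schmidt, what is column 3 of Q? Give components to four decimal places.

q_3 = (-0.9370, 0.3123, 0.1562)

q_1 = a_1/‖a_1‖ = (1, 3, 0)/3.1623 = (0.3162, 0.9487, 0.0000).
r_{12} = q_1·a_2 = 0.9487.
u_2 = a_2 − 0.9487·q_1 = (-0.3000, 0.1000, -2.0000).
‖u_2‖ = 2.0248, so q_2 = (-0.1482, 0.0494, -0.9877).
r_{13} = q_1·a_3 = -2.2136; r_{23} = q_2·a_3 = -1.9261.
u_3 = a_3 + 2.2136·q_1 + 1.9261·q_2 = (-0.5854, 0.1951, 0.0976).
‖u_3‖ = 0.6247, so q_3 = (-0.9370, 0.3123, 0.1562).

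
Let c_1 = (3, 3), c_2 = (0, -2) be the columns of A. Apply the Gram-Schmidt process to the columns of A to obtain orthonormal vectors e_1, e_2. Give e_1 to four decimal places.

e_1 = (0.7071, 0.7071)

c_1 = (3, 3); ‖c_1‖ = 4.2426, so e_1 = (0.7071, 0.7071).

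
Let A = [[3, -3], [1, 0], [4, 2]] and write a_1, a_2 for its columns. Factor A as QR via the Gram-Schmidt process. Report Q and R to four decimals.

a_1 = (3, 1, 4); ‖a_1‖ = 5.0990, so q_1 = (0.5883, 0.1961, 0.7845).
q_1·a_2 = 0.5883·(-3) + 0.1961·0 + 0.7845·2 = -0.1961.
u_2 = a_2 + 0.1961·q_1 = (-2.8846, 0.0385, 2.1538).
‖u_2‖ = 3.6002, so q_2 = (-0.8012, 0.0107, 0.5983).

Q = [[0.5883, -0.8012], [0.1961, 0.0107], [0.7845, 0.5983]], R = [[5.0990, -0.1961], [0.0000, 3.6002]]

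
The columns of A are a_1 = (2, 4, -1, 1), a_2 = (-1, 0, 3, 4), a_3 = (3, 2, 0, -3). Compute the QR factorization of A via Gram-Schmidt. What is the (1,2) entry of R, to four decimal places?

r_{12} = -0.2132

a_1 = (2, 4, -1, 1); ‖a_1‖ = 4.6904, so e_1 = (0.4264, 0.8528, -0.2132, 0.2132).
r_{12} = e_1·a_2 = -0.2132.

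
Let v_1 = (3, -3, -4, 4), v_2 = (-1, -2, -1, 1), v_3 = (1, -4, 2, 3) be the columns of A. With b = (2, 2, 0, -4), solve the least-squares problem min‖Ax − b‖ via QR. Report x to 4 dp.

x = (0.0566, -1.1375, -0.3325)

v_1 = (3, -3, -4, 4); ‖v_1‖ = 7.0711, so q_1 = (0.4243, -0.4243, -0.5657, 0.5657).
q_1·v_2 = 0.4243·(-1) + (-0.4243)·(-2) + (-0.5657)·(-1) + 0.5657·1 = 1.5556.
u_2 = v_2 − 1.5556·q_1 = (-1.6600, -1.3400, -0.1200, 0.1200).
‖u_2‖ = 2.1401, so q_2 = (-0.7757, -0.6261, -0.0561, 0.0561).
q_1·v_3 = 0.4243·1 + (-0.4243)·(-4) + (-0.5657)·2 + 0.5657·3 = 2.6870; q_2·v_3 = (-0.7757)·1 + (-0.6261)·(-4) + (-0.0561)·2 + 0.0561·3 = 1.7850.
u_3 = v_3 − 2.6870·q_1 − 1.7850·q_2 = (1.2445, -1.7424, 3.6201, 1.3799).
‖u_3‖ = 4.4265, so q_3 = (0.2812, -0.3936, 0.8178, 0.3117).
Qᵀb = (-2.2627, -3.0279, -1.4719).
Back-substitute: x_3 = -1.4719/4.4265 = -0.3325.
x_2 = (-3.0279 − 1.7850·(-0.3325))/2.1401 = -1.1375.
x_1 = (-2.2627 − 1.5556·(-1.1375) − 2.6870·(-0.3325))/7.0711 = 0.0566.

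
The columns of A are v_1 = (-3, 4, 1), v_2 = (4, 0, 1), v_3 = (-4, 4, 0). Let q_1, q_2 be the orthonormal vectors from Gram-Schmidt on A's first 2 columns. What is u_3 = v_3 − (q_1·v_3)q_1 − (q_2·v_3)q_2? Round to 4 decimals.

q_1 = v_1/‖v_1‖ = (-3, 4, 1)/5.0990 = (-0.5883, 0.7845, 0.1961).
r_{12} = q_1·v_2 = -2.1573.
u_2 = v_2 + 2.1573·q_1 = (2.7308, 1.6923, 1.4231).
‖u_2‖ = 3.5137, so q_2 = (0.7772, 0.4816, 0.4050).
r_{13} = q_1·v_3 = 5.4913; r_{23} = q_2·v_3 = -1.1822.
u_3 = v_3 − 5.4913·q_1 + 1.1822·q_2 = (0.1495, 0.2617, -0.5981).

u_3 = (0.1495, 0.2617, -0.5981)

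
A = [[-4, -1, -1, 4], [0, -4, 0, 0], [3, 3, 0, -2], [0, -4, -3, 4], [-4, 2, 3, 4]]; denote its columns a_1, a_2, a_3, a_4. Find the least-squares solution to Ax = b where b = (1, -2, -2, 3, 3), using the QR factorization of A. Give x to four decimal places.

x = (0.2714, 0.1778, 0.0692, 0.8806)

a_1 = (-4, 0, 3, 0, -4); ‖a_1‖ = 6.4031, so e_1 = (-0.6247, 0.0000, 0.4685, 0.0000, -0.6247).
e_1·a_2 = (-0.6247)·(-1) + 0.0000·(-4) + 0.4685·3 + 0.0000·(-4) + (-0.6247)·2 = 0.7809.
u_2 = a_2 − 0.7809·e_1 = (-0.5122, -4.0000, 2.6341, -4.0000, 2.4878).
‖u_2‖ = 6.7372, so e_2 = (-0.0760, -0.5937, 0.3910, -0.5937, 0.3693).
e_1·a_3 = (-0.6247)·(-1) + 0.0000·0 + 0.4685·0 + 0.0000·(-3) + (-0.6247)·3 = -1.2494; e_2·a_3 = (-0.0760)·(-1) + (-0.5937)·0 + 0.3910·0 + (-0.5937)·(-3) + 0.3693·3 = 2.9650.
u_3 = a_3 + 1.2494·e_1 − 2.9650·e_2 = (-1.5551, 1.7603, -0.5739, -1.2397, 1.1247).
‖u_3‖ = 2.9408, so e_3 = (-0.5288, 0.5986, -0.1951, -0.4215, 0.3824).
e_1·a_4 = (-0.6247)·4 + 0.0000·0 + 0.4685·(-2) + 0.0000·4 + (-0.6247)·4 = -5.9346; e_2·a_4 = (-0.0760)·4 + (-0.5937)·0 + 0.3910·(-2) + (-0.5937)·4 + 0.3693·4 = -1.9839; e_3·a_4 = (-0.5288)·4 + 0.5986·0 + (-0.1951)·(-2) + (-0.4215)·4 + 0.3824·4 = -1.8813.
u_4 = a_4 + 5.9346·e_1 + 1.9839·e_2 + 1.8813·e_3 = (-0.8530, -0.0517, 1.1890, 2.0291, 1.7447).
‖u_4‖ = 3.0505, so e_4 = (-0.2796, -0.0169, 0.3898, 0.6652, 0.5720).
Qᵀb = (-3.4358, -0.3439, -1.4530, 2.6861).
Back-substitute: x_4 = 2.6861/3.0505 = 0.8806.
x_3 = (-1.4530 + 1.8813·0.8806)/2.9408 = 0.0692.
x_2 = (-0.3439 − 2.9650·0.0692 + 1.9839·0.8806)/6.7372 = 0.1778.
x_1 = (-3.4358 − 0.7809·0.1778 + 1.2494·0.0692 + 5.9346·0.8806)/6.4031 = 0.2714.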